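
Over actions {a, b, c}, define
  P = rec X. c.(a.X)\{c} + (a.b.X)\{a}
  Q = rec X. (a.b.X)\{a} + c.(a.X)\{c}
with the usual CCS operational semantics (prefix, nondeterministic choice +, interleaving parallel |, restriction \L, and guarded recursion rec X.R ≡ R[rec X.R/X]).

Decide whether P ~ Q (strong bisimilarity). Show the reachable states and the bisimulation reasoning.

Reachable graph of P (3 states):
  s0 = rec X. c.(a.X)\{c} + (a.b.X)\{a} → —c→ s1
  s1 = (a.(rec X. c.(a.X)\{c} + (a.b.X)\{a}))\{c} → —a→ s2
  s2 = (rec X. c.(a.X)\{c} + (a.b.X)\{a})\{c} → ·
Reachable graph of Q (3 states):
  t0 = rec X. (a.b.X)\{a} + c.(a.X)\{c} → —c→ t1
  t1 = (a.(rec X. (a.b.X)\{a} + c.(a.X)\{c}))\{c} → —a→ t2
  t2 = (rec X. (a.b.X)\{a} + c.(a.X)\{c})\{c} → ·
Partition-refinement fixed point:
  B0 = {s0, t0}
  B1 = {s1, t1}
  B2 = {s2, t2}
s0 ∈ B0, t0 ∈ B0 → same block

bisimilar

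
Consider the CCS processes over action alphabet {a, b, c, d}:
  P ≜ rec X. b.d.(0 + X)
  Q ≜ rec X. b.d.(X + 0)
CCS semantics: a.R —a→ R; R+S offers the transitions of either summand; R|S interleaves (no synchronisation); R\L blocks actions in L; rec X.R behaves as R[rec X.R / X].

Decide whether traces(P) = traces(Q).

traces(P) = traces(Q)

LTS(P): 3 reachable states
  s0 = rec X. b.d.(0 + X) :: --b--▸ s1
  s1 = d.(0 + (rec X. b.d.(0 + X))) :: --d--▸ s2
  s2 = 0 + (rec X. b.d.(0 + X)) :: --b--▸ s1
LTS(Q): 3 reachable states
  t0 = rec X. b.d.(X + 0) :: --b--▸ t1
  t1 = d.((rec X. b.d.(X + 0)) + 0) :: --d--▸ t2
  t2 = (rec X. b.d.(X + 0)) + 0 :: --b--▸ t1
Partition-refinement fixed point:
  B0 = {s0, s2, t0, t2}
  B1 = {s1, t1}
s0 ∈ B0, t0 ∈ B0 → same block
Bisimilar ⇒ trace-equivalent.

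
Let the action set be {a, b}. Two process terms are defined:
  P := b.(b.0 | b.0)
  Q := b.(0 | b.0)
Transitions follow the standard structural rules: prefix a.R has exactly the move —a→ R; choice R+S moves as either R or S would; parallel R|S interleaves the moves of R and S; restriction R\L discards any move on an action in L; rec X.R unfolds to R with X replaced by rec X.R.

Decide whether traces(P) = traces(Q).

Reachable graph of P (5 states):
  m0 = b.(b.0 | b.0) | -b-> m1
  m1 = b.0 | b.0 | -b-> m2, -b-> m3
  m2 = 0 | b.0 | -b-> m4
  m3 = b.0 | 0 | -b-> m4
  m4 = 0 | 0 | stopped
Reachable graph of Q (3 states):
  n0 = b.(0 | b.0) | -b-> n1
  n1 = 0 | b.0 | -b-> n2
  n2 = 0 | 0 | stopped
Run σ = ⟨bbb⟩ on P: start {m0}
  step 1 (b): {m1}
  step 2 (b): {m2, m3}
  step 3 (b): {m4}
  ✓ P
Run σ = ⟨bbb⟩ on Q: start {n0}
  step 1 (b): {n1}
  step 2 (b): {n2}
  step 3 (b): ∅ (Q stuck)

trace-distinct — witness ⟨bbb⟩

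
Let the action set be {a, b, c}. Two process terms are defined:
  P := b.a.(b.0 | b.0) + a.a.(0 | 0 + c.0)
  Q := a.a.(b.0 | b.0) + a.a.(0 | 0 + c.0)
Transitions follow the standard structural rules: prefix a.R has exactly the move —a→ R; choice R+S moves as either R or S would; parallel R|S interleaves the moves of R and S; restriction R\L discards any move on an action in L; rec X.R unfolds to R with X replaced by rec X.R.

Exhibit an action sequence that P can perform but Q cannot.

Reachable graph of P (9 states):
  p0 = b.a.(b.0 | b.0) + a.a.(0 | 0 + c.0) :: —a→ p1, —b→ p2
  p1 = a.(0 | 0 + c.0) :: —a→ p3
  p2 = a.(b.0 | b.0) :: —a→ p4
  p3 = 0 | 0 + c.0 :: —c→ p5
  p4 = b.0 | b.0 :: —b→ p6, —b→ p7
  p5 = 0 :: (no moves)
  p6 = 0 | b.0 :: —b→ p8
  p7 = b.0 | 0 :: —b→ p8
  p8 = 0 | 0 :: (no moves)
Reachable graph of Q (9 states):
  q0 = a.a.(b.0 | b.0) + a.a.(0 | 0 + c.0) :: —a→ q1, —a→ q2
  q1 = a.(0 | 0 + c.0) :: —a→ q3
  q2 = a.(b.0 | b.0) :: —a→ q4
  q3 = 0 | 0 + c.0 :: —c→ q5
  q4 = b.0 | b.0 :: —b→ q6, —b→ q7
  q5 = 0 :: (no moves)
  q6 = 0 | b.0 :: —b→ q8
  q7 = b.0 | 0 :: —b→ q8
  q8 = 0 | 0 :: (no moves)
Run σ = ⟨b⟩ on P: start {p0}
  after b @ step 1: {p2}
  ✓ P
Run σ = ⟨b⟩ on Q: start {q0}
  after b @ step 1: ∅ (Q stuck)

b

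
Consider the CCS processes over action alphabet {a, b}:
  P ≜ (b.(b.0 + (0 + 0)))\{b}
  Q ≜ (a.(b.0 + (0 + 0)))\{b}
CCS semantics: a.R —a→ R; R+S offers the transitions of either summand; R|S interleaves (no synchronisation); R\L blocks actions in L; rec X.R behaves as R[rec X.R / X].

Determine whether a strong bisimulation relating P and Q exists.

NO

Reachable graph of P (1 states):
  p0 = (b.(b.0 + (0 + 0)))\{b} ⊢ stopped
Reachable graph of Q (2 states):
  q0 = (a.(b.0 + (0 + 0)))\{b} ⊢ =a=> q1
  q1 = (b.0 + (0 + 0))\{b} ⊢ stopped
Bisimilarity quotient blocks:
  B0 = {p0, q1}
  B1 = {q0}
p0 ∈ B0, q0 ∈ B1 → different blocks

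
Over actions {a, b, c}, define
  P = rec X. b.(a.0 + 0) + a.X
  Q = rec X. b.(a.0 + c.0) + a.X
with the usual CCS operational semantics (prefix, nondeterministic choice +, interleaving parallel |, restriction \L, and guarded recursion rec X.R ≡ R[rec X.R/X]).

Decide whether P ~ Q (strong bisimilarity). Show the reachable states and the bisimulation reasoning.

not bisimilar

LTS(P): 3 reachable states
  p0 = rec X. b.(a.0 + 0) + a.X has moves =a=> p0, =b=> p1
  p1 = a.0 + 0 has moves =a=> p2
  p2 = 0 has moves stopped
LTS(Q): 3 reachable states
  q0 = rec X. b.(a.0 + c.0) + a.X has moves =a=> q0, =b=> q1
  q1 = a.0 + c.0 has moves =a=> q2, =c=> q2
  q2 = 0 has moves stopped
Coarsest stable partition (strong bisimilarity classes):
  B0 = {p0}
  B1 = {p1}
  B2 = {p2, q2}
  B3 = {q0}
  B4 = {q1}
p0 ∈ B0, q0 ∈ B3 → different blocks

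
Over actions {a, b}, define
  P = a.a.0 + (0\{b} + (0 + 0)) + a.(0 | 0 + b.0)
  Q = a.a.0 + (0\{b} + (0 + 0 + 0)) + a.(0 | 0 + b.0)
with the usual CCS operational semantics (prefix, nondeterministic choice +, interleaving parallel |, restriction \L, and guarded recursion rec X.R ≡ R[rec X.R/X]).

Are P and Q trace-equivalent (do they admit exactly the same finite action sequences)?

LTS(P): 4 reachable states
  u0 = a.a.0 + (0\{b} + (0 + 0)) + a.(0 | 0 + b.0) ⊢ —a→ u1, —a→ u2
  u1 = 0 | 0 + b.0 ⊢ —b→ u3
  u2 = a.0 ⊢ —a→ u3
  u3 = 0 ⊢ (no moves)
LTS(Q): 4 reachable states
  v0 = a.a.0 + (0\{b} + (0 + 0 + 0)) + a.(0 | 0 + b.0) ⊢ —a→ v1, —a→ v2
  v1 = 0 | 0 + b.0 ⊢ —b→ v3
  v2 = a.0 ⊢ —a→ v3
  v3 = 0 ⊢ (no moves)
Coarsest stable partition (strong bisimilarity classes):
  B0 = {u0, v0}
  B1 = {u1, v1}
  B2 = {u3, v3}
  B3 = {u2, v2}
u0 ∈ B0, v0 ∈ B0 → same block
Bisimilar ⇒ trace-equivalent.

traces(P) = traces(Q)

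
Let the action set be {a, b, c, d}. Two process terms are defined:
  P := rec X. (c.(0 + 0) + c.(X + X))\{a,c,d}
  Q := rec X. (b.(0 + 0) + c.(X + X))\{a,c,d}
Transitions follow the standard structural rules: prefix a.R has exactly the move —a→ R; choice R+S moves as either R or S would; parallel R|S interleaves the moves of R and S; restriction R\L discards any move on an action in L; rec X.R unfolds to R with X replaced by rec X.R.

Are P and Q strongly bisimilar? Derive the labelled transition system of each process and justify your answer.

P ≁ Q

Reachable graph of P (1 states):
  m0 = rec X. (c.(0 + 0) + c.(X + X))\{a,c,d} | deadlocked
Reachable graph of Q (2 states):
  n0 = rec X. (b.(0 + 0) + c.(X + X))\{a,c,d} | =b=> n1
  n1 = (0 + 0)\{a,c,d} | deadlocked
Coarsest stable partition (strong bisimilarity classes):
  B0 = {m0, n1}
  B1 = {n0}
m0 ∈ B0, n0 ∈ B1 → different blocks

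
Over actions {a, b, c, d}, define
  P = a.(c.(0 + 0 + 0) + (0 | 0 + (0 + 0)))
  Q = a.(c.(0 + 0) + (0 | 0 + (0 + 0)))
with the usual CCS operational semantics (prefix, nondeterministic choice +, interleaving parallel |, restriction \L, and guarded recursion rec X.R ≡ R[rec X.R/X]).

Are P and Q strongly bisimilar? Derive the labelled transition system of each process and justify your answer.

P's transition system — 3 states:
  p0 = a.(c.(0 + 0 + 0) + (0 | 0 + (0 + 0))) has moves —a→ p1
  p1 = c.(0 + 0 + 0) + (0 | 0 + (0 + 0)) has moves —c→ p2
  p2 = 0 + 0 + 0 has moves stopped
Q's transition system — 3 states:
  q0 = a.(c.(0 + 0) + (0 | 0 + (0 + 0))) has moves —a→ q1
  q1 = c.(0 + 0) + (0 | 0 + (0 + 0)) has moves —c→ q2
  q2 = 0 + 0 has moves stopped
Bisimilarity quotient blocks:
  B0 = {p0, q0}
  B1 = {p1, q1}
  B2 = {p2, q2}
p0 ∈ B0, q0 ∈ B0 → same block

YES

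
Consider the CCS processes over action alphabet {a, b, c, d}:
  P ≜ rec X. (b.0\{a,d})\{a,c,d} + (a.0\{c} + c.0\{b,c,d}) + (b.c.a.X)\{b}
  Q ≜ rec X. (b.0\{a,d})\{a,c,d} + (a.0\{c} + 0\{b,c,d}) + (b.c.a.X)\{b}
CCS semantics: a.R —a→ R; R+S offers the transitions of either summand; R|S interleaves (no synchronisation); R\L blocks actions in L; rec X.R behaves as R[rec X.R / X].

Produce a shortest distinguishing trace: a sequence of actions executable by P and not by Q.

c

LTS(P): 4 reachable states
  m0 = rec X. (b.0\{a,d})\{a,c,d} + (a.0\{c} + c.0\{b,c,d}) + (b.c.a.X)\{b} :: -a-> m1, -b-> m2, -c-> m3
  m1 = 0\{c} :: (no moves)
  m2 = 0\{a,d}\{a,c,d} :: (no moves)
  m3 = 0\{b,c,d} :: (no moves)
LTS(Q): 3 reachable states
  n0 = rec X. (b.0\{a,d})\{a,c,d} + (a.0\{c} + 0\{b,c,d}) + (b.c.a.X)\{b} :: -a-> n1, -b-> n2
  n1 = 0\{c} :: (no moves)
  n2 = 0\{a,d}\{a,c,d} :: (no moves)
Run σ = ⟨c⟩ on P: start {m0}
  after c @ step 1: {m3}
  — P admits the full trace.
Run σ = ⟨c⟩ on Q: start {n0}
  after c @ step 1: ∅ (Q stuck)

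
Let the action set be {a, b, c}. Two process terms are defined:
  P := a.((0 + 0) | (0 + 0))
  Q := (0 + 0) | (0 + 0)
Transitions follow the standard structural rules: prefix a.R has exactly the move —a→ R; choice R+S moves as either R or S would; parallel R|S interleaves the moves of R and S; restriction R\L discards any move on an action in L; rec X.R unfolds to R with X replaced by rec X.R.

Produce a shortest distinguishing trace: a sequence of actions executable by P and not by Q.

a

LTS(P): 2 reachable states
  p0 = a.((0 + 0) | (0 + 0)) → -a-> p1
  p1 = (0 + 0) | (0 + 0) → deadlocked
LTS(Q): 1 reachable states
  q0 = (0 + 0) | (0 + 0) → deadlocked
Run σ = ⟨a⟩ on P: start {p0}
  step 1 (a): {p1}
  P completes σ.
Run σ = ⟨a⟩ on Q: start {q0}
  step 1 (a): ∅ (Q stuck)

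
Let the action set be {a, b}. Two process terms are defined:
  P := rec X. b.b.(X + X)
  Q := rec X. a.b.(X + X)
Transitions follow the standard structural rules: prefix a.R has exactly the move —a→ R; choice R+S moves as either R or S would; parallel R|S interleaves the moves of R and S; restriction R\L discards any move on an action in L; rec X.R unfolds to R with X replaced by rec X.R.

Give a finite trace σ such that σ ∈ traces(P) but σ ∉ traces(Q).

b

P's transition system — 3 states:
  p0 = rec X. b.b.(X + X) :: =b=> p1
  p1 = b.((rec X. b.b.(X + X)) + (rec X. b.b.(X + X))) :: =b=> p2
  p2 = (rec X. b.b.(X + X)) + (rec X. b.b.(X + X)) :: =b=> p1
Q's transition system — 3 states:
  q0 = rec X. a.b.(X + X) :: =a=> q1
  q1 = b.((rec X. a.b.(X + X)) + (rec X. a.b.(X + X))) :: =b=> q2
  q2 = (rec X. a.b.(X + X)) + (rec X. a.b.(X + X)) :: =a=> q1
Run σ = ⟨b⟩ on P: start {p0}
  [1] b ⇒ {p1}
  — P admits the full trace.
Run σ = ⟨b⟩ on Q: start {q0}
  [1] b ⇒ ∅ (Q stuck)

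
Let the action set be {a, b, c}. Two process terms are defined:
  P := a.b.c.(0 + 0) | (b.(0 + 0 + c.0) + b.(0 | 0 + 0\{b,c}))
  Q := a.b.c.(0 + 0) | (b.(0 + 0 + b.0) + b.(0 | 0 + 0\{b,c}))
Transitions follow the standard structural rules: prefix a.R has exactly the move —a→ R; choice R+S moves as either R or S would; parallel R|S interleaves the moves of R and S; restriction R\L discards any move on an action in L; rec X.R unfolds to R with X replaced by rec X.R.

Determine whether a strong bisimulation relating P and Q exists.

P's transition system — 16 states:
  u0 = a.b.c.(0 + 0) | (b.(0 + 0 + c.0) + b.(0 | 0 + 0\{b,c})) :: --a--▸ u1, --b--▸ u2, --b--▸ u3
  u1 = b.c.(0 + 0) | (b.(0 + 0 + c.0) + b.(0 | 0 + 0\{b,c})) :: --b--▸ u4, --b--▸ u5, --b--▸ u6
  u2 = a.b.c.(0 + 0) | (0 + 0 + c.0) :: --a--▸ u4, --c--▸ u7
  u3 = a.b.c.(0 + 0) | (0 | 0 + 0\{b,c}) :: --a--▸ u5
  u4 = b.c.(0 + 0) | (0 + 0 + c.0) :: --b--▸ u8, --c--▸ u9
  u5 = b.c.(0 + 0) | (0 | 0 + 0\{b,c}) :: --b--▸ u10
  u6 = c.(0 + 0) | (b.(0 + 0 + c.0) + b.(0 | 0 + 0\{b,c})) :: --b--▸ u10, --b--▸ u8, --c--▸ u11
  u7 = a.b.c.(0 + 0) | 0 :: --a--▸ u9
  u8 = c.(0 + 0) | (0 + 0 + c.0) :: --c--▸ u12, --c--▸ u13
  u9 = b.c.(0 + 0) | 0 :: --b--▸ u13
  u10 = c.(0 + 0) | (0 | 0 + 0\{b,c}) :: --c--▸ u14
  u11 = (0 + 0) | (b.(0 + 0 + c.0) + b.(0 | 0 + 0\{b,c})) :: --b--▸ u12, --b--▸ u14
  u12 = (0 + 0) | (0 + 0 + c.0) :: --c--▸ u15
  u13 = c.(0 + 0) | 0 :: --c--▸ u15
  u14 = (0 + 0) | (0 | 0 + 0\{b,c}) :: deadlocked
  u15 = (0 + 0) | 0 :: deadlocked
Q's transition system — 16 states:
  v0 = a.b.c.(0 + 0) | (b.(0 + 0 + b.0) + b.(0 | 0 + 0\{b,c})) :: --a--▸ v1, --b--▸ v2, --b--▸ v3
  v1 = b.c.(0 + 0) | (b.(0 + 0 + b.0) + b.(0 | 0 + 0\{b,c})) :: --b--▸ v4, --b--▸ v5, --b--▸ v6
  v2 = a.b.c.(0 + 0) | (0 + 0 + b.0) :: --a--▸ v4, --b--▸ v7
  v3 = a.b.c.(0 + 0) | (0 | 0 + 0\{b,c}) :: --a--▸ v5
  v4 = b.c.(0 + 0) | (0 + 0 + b.0) :: --b--▸ v8, --b--▸ v9
  v5 = b.c.(0 + 0) | (0 | 0 + 0\{b,c}) :: --b--▸ v10
  v6 = c.(0 + 0) | (b.(0 + 0 + b.0) + b.(0 | 0 + 0\{b,c})) :: --b--▸ v10, --b--▸ v9, --c--▸ v11
  v7 = a.b.c.(0 + 0) | 0 :: --a--▸ v8
  v8 = b.c.(0 + 0) | 0 :: --b--▸ v12
  v9 = c.(0 + 0) | (0 + 0 + b.0) :: --b--▸ v12, --c--▸ v13
  v10 = c.(0 + 0) | (0 | 0 + 0\{b,c}) :: --c--▸ v14
  v11 = (0 + 0) | (b.(0 + 0 + b.0) + b.(0 | 0 + 0\{b,c})) :: --b--▸ v13, --b--▸ v14
  v12 = c.(0 + 0) | 0 :: --c--▸ v15
  v13 = (0 + 0) | (0 + 0 + b.0) :: --b--▸ v15
  v14 = (0 + 0) | (0 | 0 + 0\{b,c}) :: deadlocked
  v15 = (0 + 0) | 0 :: deadlocked
Coarsest stable partition (strong bisimilarity classes):
  B0 = {u0}
  B1 = {u2}
  B2 = {u3, u7, v3, v7}
  B3 = {u5, u9, v5, v8}
  B4 = {u10, u12, u13, v10, v12}
  B5 = {u14, u15, v14, v15}
  B6 = {u4}
  B7 = {u8}
  B8 = {u1}
  B9 = {u6}
  B10 = {u11}
  B11 = {v0}
  B12 = {v2}
  B13 = {v4}
  B14 = {v9}
  B15 = {v13}
  B16 = {v1}
  B17 = {v6}
  B18 = {v11}
u0 ∈ B0, v0 ∈ B11 → different blocks

P ≁ Q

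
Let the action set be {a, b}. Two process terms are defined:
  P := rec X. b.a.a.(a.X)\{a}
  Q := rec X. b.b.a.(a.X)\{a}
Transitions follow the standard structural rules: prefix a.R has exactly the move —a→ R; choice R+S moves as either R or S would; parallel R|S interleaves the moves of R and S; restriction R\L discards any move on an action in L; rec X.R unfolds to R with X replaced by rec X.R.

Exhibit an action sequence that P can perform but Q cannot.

ba

P's transition system — 4 states:
  s0 = rec X. b.a.a.(a.X)\{a} :: —b→ s1
  s1 = a.a.(a.(rec X. b.a.a.(a.X)\{a}))\{a} :: —a→ s2
  s2 = a.(a.(rec X. b.a.a.(a.X)\{a}))\{a} :: —a→ s3
  s3 = (a.(rec X. b.a.a.(a.X)\{a}))\{a} :: (no moves)
Q's transition system — 4 states:
  t0 = rec X. b.b.a.(a.X)\{a} :: —b→ t1
  t1 = b.a.(a.(rec X. b.b.a.(a.X)\{a}))\{a} :: —b→ t2
  t2 = a.(a.(rec X. b.b.a.(a.X)\{a}))\{a} :: —a→ t3
  t3 = (a.(rec X. b.b.a.(a.X)\{a}))\{a} :: (no moves)
Trace ⟨ba⟩ through P, begin at {s0}:
  after b @ step 1: {s1}
  after a @ step 2: {s2}
  ✓ P
Trace ⟨ba⟩ through Q, begin at {t0}:
  after b @ step 1: {t1}
  after a @ step 2: ∅  — Q cannot continue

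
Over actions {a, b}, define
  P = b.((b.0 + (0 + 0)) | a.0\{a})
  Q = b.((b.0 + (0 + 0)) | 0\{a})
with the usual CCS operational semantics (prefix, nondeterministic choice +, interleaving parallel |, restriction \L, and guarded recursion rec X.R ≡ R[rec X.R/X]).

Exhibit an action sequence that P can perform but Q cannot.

ba

P's transition system — 5 states:
  u0 = b.((b.0 + (0 + 0)) | a.0\{a}) | ··b··> u1
  u1 = (b.0 + (0 + 0)) | a.0\{a} | ··a··> u2, ··b··> u3
  u2 = (b.0 + (0 + 0)) | 0\{a} | ··b··> u4
  u3 = 0 | a.0\{a} | ··a··> u4
  u4 = 0 | 0\{a} | ·
Q's transition system — 3 states:
  v0 = b.((b.0 + (0 + 0)) | 0\{a}) | ··b··> v1
  v1 = (b.0 + (0 + 0)) | 0\{a} | ··b··> v2
  v2 = 0 | 0\{a} | ·
Trace ⟨ba⟩ through P, begin at {u0}:
  step 1 (b): {u1}
  step 2 (a): {u2}
  P completes σ.
Trace ⟨ba⟩ through Q, begin at {v0}:
  step 1 (b): {v1}
  step 2 (a): ∅ (Q stuck)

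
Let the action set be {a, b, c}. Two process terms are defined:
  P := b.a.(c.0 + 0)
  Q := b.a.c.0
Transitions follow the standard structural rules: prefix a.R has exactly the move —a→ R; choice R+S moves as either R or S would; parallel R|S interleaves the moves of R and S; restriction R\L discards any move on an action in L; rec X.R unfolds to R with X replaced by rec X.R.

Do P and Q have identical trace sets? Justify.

P's transition system — 4 states:
  u0 = b.a.(c.0 + 0) → --b--▸ u1
  u1 = a.(c.0 + 0) → --a--▸ u2
  u2 = c.0 + 0 → --c--▸ u3
  u3 = 0 → stopped
Q's transition system — 4 states:
  v0 = b.a.c.0 → --b--▸ v1
  v1 = a.c.0 → --a--▸ v2
  v2 = c.0 → --c--▸ v3
  v3 = 0 → stopped
Partition-refinement fixed point:
  B0 = {u0, v0}
  B1 = {u1, v1}
  B2 = {u2, v2}
  B3 = {u3, v3}
u0 ∈ B0, v0 ∈ B0 → same block
Bisimilar ⇒ trace-equivalent.

traces(P) = traces(Q)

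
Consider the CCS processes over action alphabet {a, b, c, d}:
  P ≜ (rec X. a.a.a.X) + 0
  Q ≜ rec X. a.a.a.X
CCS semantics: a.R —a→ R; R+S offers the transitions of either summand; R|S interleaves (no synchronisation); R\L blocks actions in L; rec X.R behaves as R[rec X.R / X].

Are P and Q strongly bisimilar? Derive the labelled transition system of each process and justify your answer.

P ~ Q

LTS(P): 4 reachable states
  u0 = (rec X. a.a.a.X) + 0 :: =a=> u1
  u1 = a.a.(rec X. a.a.a.X) :: =a=> u2
  u2 = a.(rec X. a.a.a.X) :: =a=> u3
  u3 = rec X. a.a.a.X :: =a=> u1
LTS(Q): 3 reachable states
  v0 = rec X. a.a.a.X :: =a=> v1
  v1 = a.a.(rec X. a.a.a.X) :: =a=> v2
  v2 = a.(rec X. a.a.a.X) :: =a=> v0
Coarsest stable partition (strong bisimilarity classes):
  B0 = {u0, u1, u2, u3, v0, v1, v2}
u0 ∈ B0, v0 ∈ B0 → same block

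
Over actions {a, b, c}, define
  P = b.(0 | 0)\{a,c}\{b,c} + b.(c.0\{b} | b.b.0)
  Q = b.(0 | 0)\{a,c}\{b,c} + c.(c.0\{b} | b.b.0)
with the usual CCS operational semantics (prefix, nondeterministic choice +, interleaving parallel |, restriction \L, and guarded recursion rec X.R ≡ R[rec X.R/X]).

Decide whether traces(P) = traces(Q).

Reachable graph of P (8 states):
  u0 = b.(0 | 0)\{a,c}\{b,c} + b.(c.0\{b} | b.b.0) :: =b=> u1, =b=> u2
  u1 = (0 | 0)\{a,c}\{b,c} :: ·
  u2 = c.0\{b} | b.b.0 :: =b=> u3, =c=> u4
  u3 = c.0\{b} | b.0 :: =b=> u5, =c=> u6
  u4 = 0\{b} | b.b.0 :: =b=> u6
  u5 = c.0\{b} | 0 :: =c=> u7
  u6 = 0\{b} | b.0 :: =b=> u7
  u7 = 0\{b} | 0 :: ·
Reachable graph of Q (8 states):
  v0 = b.(0 | 0)\{a,c}\{b,c} + c.(c.0\{b} | b.b.0) :: =b=> v1, =c=> v2
  v1 = (0 | 0)\{a,c}\{b,c} :: ·
  v2 = c.0\{b} | b.b.0 :: =b=> v3, =c=> v4
  v3 = c.0\{b} | b.0 :: =b=> v5, =c=> v6
  v4 = 0\{b} | b.b.0 :: =b=> v6
  v5 = c.0\{b} | 0 :: =c=> v7
  v6 = 0\{b} | b.0 :: =b=> v7
  v7 = 0\{b} | 0 :: ·
Run σ = ⟨bb⟩ on P: start {u0}
  after b @ step 1: {u1, u2}
  after b @ step 2: {u3}
  P completes σ.
Run σ = ⟨bb⟩ on Q: start {v0}
  after b @ step 1: {v1}
  after b @ step 2: ∅ (Q stuck)

traces(P) ≠ traces(Q) — witness ⟨bb⟩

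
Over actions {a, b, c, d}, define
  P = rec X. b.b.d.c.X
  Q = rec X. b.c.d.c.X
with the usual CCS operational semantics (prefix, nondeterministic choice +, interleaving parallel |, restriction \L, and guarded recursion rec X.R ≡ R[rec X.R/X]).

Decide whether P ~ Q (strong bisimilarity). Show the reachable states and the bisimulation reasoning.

NO

LTS(P): 4 reachable states
  s0 = rec X. b.b.d.c.X | -b-> s1
  s1 = b.d.c.(rec X. b.b.d.c.X) | -b-> s2
  s2 = d.c.(rec X. b.b.d.c.X) | -d-> s3
  s3 = c.(rec X. b.b.d.c.X) | -c-> s0
LTS(Q): 4 reachable states
  t0 = rec X. b.c.d.c.X | -b-> t1
  t1 = c.d.c.(rec X. b.c.d.c.X) | -c-> t2
  t2 = d.c.(rec X. b.c.d.c.X) | -d-> t3
  t3 = c.(rec X. b.c.d.c.X) | -c-> t0
Partition-refinement fixed point:
  B0 = {s0}
  B1 = {s1}
  B2 = {s2}
  B3 = {s3}
  B4 = {t0}
  B5 = {t1}
  B6 = {t2}
  B7 = {t3}
s0 ∈ B0, t0 ∈ B4 → different blocks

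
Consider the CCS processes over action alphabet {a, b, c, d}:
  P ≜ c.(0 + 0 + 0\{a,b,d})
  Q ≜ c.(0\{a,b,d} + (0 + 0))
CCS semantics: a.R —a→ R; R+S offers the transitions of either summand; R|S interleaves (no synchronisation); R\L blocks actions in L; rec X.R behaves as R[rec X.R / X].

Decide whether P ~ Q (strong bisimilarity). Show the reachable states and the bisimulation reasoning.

LTS(P): 2 reachable states
  p0 = c.(0 + 0 + 0\{a,b,d}) :: —c→ p1
  p1 = 0 + 0 + 0\{a,b,d} :: deadlocked
LTS(Q): 2 reachable states
  q0 = c.(0\{a,b,d} + (0 + 0)) :: —c→ q1
  q1 = 0\{a,b,d} + (0 + 0) :: deadlocked
Bisimilarity quotient blocks:
  B0 = {p0, q0}
  B1 = {p1, q1}
p0 ∈ B0, q0 ∈ B0 → same block

bisimilar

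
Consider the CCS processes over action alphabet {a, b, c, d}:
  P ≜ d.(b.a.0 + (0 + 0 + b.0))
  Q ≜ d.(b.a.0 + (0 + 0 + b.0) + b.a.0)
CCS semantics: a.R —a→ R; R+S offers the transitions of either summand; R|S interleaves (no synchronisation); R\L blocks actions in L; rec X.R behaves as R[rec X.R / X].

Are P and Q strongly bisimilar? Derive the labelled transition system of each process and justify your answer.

LTS(P): 4 reachable states
  p0 = d.(b.a.0 + (0 + 0 + b.0)) has moves --d--▸ p1
  p1 = b.a.0 + (0 + 0 + b.0) has moves --b--▸ p2, --b--▸ p3
  p2 = 0 has moves ·
  p3 = a.0 has moves --a--▸ p2
LTS(Q): 4 reachable states
  q0 = d.(b.a.0 + (0 + 0 + b.0) + b.a.0) has moves --d--▸ q1
  q1 = b.a.0 + (0 + 0 + b.0) + b.a.0 has moves --b--▸ q2, --b--▸ q3
  q2 = 0 has moves ·
  q3 = a.0 has moves --a--▸ q2
Coarsest stable partition (strong bisimilarity classes):
  B0 = {p0, q0}
  B1 = {p1, q1}
  B2 = {p3, q3}
  B3 = {p2, q2}
p0 ∈ B0, q0 ∈ B0 → same block

P ~ Q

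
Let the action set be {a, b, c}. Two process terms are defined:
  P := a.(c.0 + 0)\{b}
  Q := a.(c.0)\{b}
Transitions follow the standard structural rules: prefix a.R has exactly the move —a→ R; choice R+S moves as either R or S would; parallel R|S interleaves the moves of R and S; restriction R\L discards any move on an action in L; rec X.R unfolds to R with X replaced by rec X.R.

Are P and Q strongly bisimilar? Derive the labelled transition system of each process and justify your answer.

bisimilar

LTS(P): 3 reachable states
  u0 = a.(c.0 + 0)\{b} | =a=> u1
  u1 = (c.0 + 0)\{b} | =c=> u2
  u2 = 0\{b} | ·
LTS(Q): 3 reachable states
  v0 = a.(c.0)\{b} | =a=> v1
  v1 = (c.0)\{b} | =c=> v2
  v2 = 0\{b} | ·
Coarsest stable partition (strong bisimilarity classes):
  B0 = {u0, v0}
  B1 = {u1, v1}
  B2 = {u2, v2}
u0 ∈ B0, v0 ∈ B0 → same block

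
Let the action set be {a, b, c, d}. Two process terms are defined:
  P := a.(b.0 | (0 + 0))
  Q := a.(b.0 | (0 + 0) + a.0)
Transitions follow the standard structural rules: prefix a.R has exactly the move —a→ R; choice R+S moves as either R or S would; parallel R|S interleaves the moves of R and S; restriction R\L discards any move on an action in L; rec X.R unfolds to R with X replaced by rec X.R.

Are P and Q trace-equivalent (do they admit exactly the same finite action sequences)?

Reachable graph of P (3 states):
  s0 = a.(b.0 | (0 + 0)) → =a=> s1
  s1 = b.0 | (0 + 0) → =b=> s2
  s2 = 0 | (0 + 0) → stopped
Reachable graph of Q (4 states):
  t0 = a.(b.0 | (0 + 0) + a.0) → =a=> t1
  t1 = b.0 | (0 + 0) + a.0 → =a=> t2, =b=> t3
  t2 = 0 → stopped
  t3 = 0 | (0 + 0) → stopped
Run σ = ⟨aa⟩ on Q: start {t0}
  step 1 (a): {t1}
  step 2 (a): {t2}
  Q completes σ.
Run σ = ⟨aa⟩ on P: start {s0}
  step 1 (a): {s1}
  step 2 (a): ∅ (P stuck)

traces(P) ≠ traces(Q) — witness ⟨aa⟩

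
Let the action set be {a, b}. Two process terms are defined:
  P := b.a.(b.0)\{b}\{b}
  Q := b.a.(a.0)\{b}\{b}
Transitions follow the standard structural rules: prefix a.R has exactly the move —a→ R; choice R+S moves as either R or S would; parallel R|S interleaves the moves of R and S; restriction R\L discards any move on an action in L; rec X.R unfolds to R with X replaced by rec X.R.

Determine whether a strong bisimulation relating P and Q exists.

Reachable graph of P (3 states):
  s0 = b.a.(b.0)\{b}\{b} ⊢ ··b··> s1
  s1 = a.(b.0)\{b}\{b} ⊢ ··a··> s2
  s2 = (b.0)\{b}\{b} ⊢ (no moves)
Reachable graph of Q (4 states):
  t0 = b.a.(a.0)\{b}\{b} ⊢ ··b··> t1
  t1 = a.(a.0)\{b}\{b} ⊢ ··a··> t2
  t2 = (a.0)\{b}\{b} ⊢ ··a··> t3
  t3 = 0\{b}\{b} ⊢ (no moves)
Coarsest stable partition (strong bisimilarity classes):
  B0 = {s0}
  B1 = {s1, t2}
  B2 = {s2, t3}
  B3 = {t0}
  B4 = {t1}
s0 ∈ B0, t0 ∈ B3 → different blocks

P ≁ Q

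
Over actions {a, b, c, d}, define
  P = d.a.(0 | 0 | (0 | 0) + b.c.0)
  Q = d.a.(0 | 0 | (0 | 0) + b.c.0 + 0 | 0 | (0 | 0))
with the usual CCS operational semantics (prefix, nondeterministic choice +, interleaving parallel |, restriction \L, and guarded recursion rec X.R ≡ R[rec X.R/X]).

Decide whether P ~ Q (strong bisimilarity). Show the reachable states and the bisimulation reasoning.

Reachable graph of P (5 states):
  m0 = d.a.(0 | 0 | (0 | 0) + b.c.0) ⊢ =d=> m1
  m1 = a.(0 | 0 | (0 | 0) + b.c.0) ⊢ =a=> m2
  m2 = 0 | 0 | (0 | 0) + b.c.0 ⊢ =b=> m3
  m3 = c.0 ⊢ =c=> m4
  m4 = 0 ⊢ ∅
Reachable graph of Q (5 states):
  n0 = d.a.(0 | 0 | (0 | 0) + b.c.0 + 0 | 0 | (0 | 0)) ⊢ =d=> n1
  n1 = a.(0 | 0 | (0 | 0) + b.c.0 + 0 | 0 | (0 | 0)) ⊢ =a=> n2
  n2 = 0 | 0 | (0 | 0) + b.c.0 + 0 | 0 | (0 | 0) ⊢ =b=> n3
  n3 = c.0 ⊢ =c=> n4
  n4 = 0 ⊢ ∅
Bisimilarity quotient blocks:
  B0 = {m0, n0}
  B1 = {m1, n1}
  B2 = {m2, n2}
  B3 = {m3, n3}
  B4 = {m4, n4}
m0 ∈ B0, n0 ∈ B0 → same block

P ~ Q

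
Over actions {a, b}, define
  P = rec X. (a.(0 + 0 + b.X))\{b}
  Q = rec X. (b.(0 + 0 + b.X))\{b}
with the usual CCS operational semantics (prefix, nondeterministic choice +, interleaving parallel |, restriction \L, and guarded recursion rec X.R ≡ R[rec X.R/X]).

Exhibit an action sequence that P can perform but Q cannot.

LTS(P): 2 reachable states
  m0 = rec X. (a.(0 + 0 + b.X))\{b} has moves --a--▸ m1
  m1 = (0 + 0 + b.(rec X. (a.(0 + 0 + b.X))\{b}))\{b} has moves ·
LTS(Q): 1 reachable states
  n0 = rec X. (b.(0 + 0 + b.X))\{b} has moves ·
Executing a from P (initial set {m0}):
  after a @ step 1: {m1}
  ✓ P
Executing a from Q (initial set {n0}):
  after a @ step 1: ∅ (Q stuck)

a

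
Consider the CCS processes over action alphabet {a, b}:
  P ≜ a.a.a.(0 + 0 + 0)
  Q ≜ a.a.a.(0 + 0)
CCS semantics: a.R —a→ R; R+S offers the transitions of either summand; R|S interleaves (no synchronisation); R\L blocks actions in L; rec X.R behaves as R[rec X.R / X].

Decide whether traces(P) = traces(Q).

traces(P) = traces(Q)

LTS(P): 4 reachable states
  p0 = a.a.a.(0 + 0 + 0) | --a--▸ p1
  p1 = a.a.(0 + 0 + 0) | --a--▸ p2
  p2 = a.(0 + 0 + 0) | --a--▸ p3
  p3 = 0 + 0 + 0 | ∅
LTS(Q): 4 reachable states
  q0 = a.a.a.(0 + 0) | --a--▸ q1
  q1 = a.a.(0 + 0) | --a--▸ q2
  q2 = a.(0 + 0) | --a--▸ q3
  q3 = 0 + 0 | ∅
Coarsest stable partition (strong bisimilarity classes):
  B0 = {p0, q0}
  B1 = {p1, q1}
  B2 = {p2, q2}
  B3 = {p3, q3}
p0 ∈ B0, q0 ∈ B0 → same block
Bisimilar ⇒ trace-equivalent.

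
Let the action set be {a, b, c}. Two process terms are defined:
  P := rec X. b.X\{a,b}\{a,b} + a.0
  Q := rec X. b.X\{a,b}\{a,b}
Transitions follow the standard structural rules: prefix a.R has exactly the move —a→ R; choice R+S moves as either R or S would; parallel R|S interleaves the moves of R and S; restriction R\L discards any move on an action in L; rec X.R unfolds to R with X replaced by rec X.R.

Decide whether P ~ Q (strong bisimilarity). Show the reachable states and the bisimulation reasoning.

not bisimilar

LTS(P): 3 reachable states
  p0 = rec X. b.X\{a,b}\{a,b} + a.0 has moves ··a··> p1, ··b··> p2
  p1 = 0 has moves ∅
  p2 = (rec X. b.X\{a,b}\{a,b} + a.0)\{a,b}\{a,b} has moves ∅
LTS(Q): 2 reachable states
  q0 = rec X. b.X\{a,b}\{a,b} has moves ··b··> q1
  q1 = (rec X. b.X\{a,b}\{a,b})\{a,b}\{a,b} has moves ∅
Partition-refinement fixed point:
  B0 = {p0}
  B1 = {p1, p2, q1}
  B2 = {q0}
p0 ∈ B0, q0 ∈ B2 → different blocks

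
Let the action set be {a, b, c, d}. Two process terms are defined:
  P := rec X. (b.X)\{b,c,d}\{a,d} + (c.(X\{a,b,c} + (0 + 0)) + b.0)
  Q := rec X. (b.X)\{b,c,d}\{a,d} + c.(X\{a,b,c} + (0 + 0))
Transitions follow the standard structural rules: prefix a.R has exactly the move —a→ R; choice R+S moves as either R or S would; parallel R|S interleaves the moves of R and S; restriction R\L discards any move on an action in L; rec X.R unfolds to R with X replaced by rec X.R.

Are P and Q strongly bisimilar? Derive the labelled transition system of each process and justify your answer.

LTS(P): 3 reachable states
  p0 = rec X. (b.X)\{b,c,d}\{a,d} + (c.(X\{a,b,c} + (0 + 0)) + b.0) → -b-> p1, -c-> p2
  p1 = 0 → (no moves)
  p2 = (rec X. (b.X)\{b,c,d}\{a,d} + (c.(X\{a,b,c} + (0 + 0)) + b.0))\{a,b,c} + (0 + 0) → (no moves)
LTS(Q): 2 reachable states
  q0 = rec X. (b.X)\{b,c,d}\{a,d} + c.(X\{a,b,c} + (0 + 0)) → -c-> q1
  q1 = (rec X. (b.X)\{b,c,d}\{a,d} + c.(X\{a,b,c} + (0 + 0)))\{a,b,c} + (0 + 0) → (no moves)
Partition-refinement fixed point:
  B0 = {p0}
  B1 = {p1, p2, q1}
  B2 = {q0}
p0 ∈ B0, q0 ∈ B2 → different blocks

NO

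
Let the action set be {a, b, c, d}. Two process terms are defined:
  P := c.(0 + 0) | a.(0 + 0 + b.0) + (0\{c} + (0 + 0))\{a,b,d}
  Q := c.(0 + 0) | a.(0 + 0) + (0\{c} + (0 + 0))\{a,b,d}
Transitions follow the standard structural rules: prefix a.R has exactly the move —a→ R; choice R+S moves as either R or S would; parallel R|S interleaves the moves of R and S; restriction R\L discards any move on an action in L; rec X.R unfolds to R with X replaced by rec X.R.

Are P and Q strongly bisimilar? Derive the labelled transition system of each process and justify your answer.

Reachable graph of P (6 states):
  u0 = c.(0 + 0) | a.(0 + 0 + b.0) + (0\{c} + (0 + 0))\{a,b,d} → -a-> u1, -c-> u2
  u1 = c.(0 + 0) | (0 + 0 + b.0) → -b-> u3, -c-> u4
  u2 = (0 + 0) | a.(0 + 0 + b.0) → -a-> u4
  u3 = c.(0 + 0) | 0 → -c-> u5
  u4 = (0 + 0) | (0 + 0 + b.0) → -b-> u5
  u5 = (0 + 0) | 0 → (no moves)
Reachable graph of Q (4 states):
  v0 = c.(0 + 0) | a.(0 + 0) + (0\{c} + (0 + 0))\{a,b,d} → -a-> v1, -c-> v2
  v1 = c.(0 + 0) | (0 + 0) → -c-> v3
  v2 = (0 + 0) | a.(0 + 0) → -a-> v3
  v3 = (0 + 0) | (0 + 0) → (no moves)
Partition-refinement fixed point:
  B0 = {u0}
  B1 = {u1}
  B2 = {u3, v1}
  B3 = {u5, v3}
  B4 = {u4}
  B5 = {u2}
  B6 = {v0}
  B7 = {v2}
u0 ∈ B0, v0 ∈ B6 → different blocks

P ≁ Q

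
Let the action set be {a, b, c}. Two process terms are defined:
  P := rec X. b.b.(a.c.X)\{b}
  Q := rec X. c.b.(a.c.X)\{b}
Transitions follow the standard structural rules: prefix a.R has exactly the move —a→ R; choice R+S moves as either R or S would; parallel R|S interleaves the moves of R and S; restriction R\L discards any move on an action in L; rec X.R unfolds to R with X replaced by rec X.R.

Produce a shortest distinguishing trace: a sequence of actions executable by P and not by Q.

Reachable graph of P (5 states):
  u0 = rec X. b.b.(a.c.X)\{b} | -b-> u1
  u1 = b.(a.c.(rec X. b.b.(a.c.X)\{b}))\{b} | -b-> u2
  u2 = (a.c.(rec X. b.b.(a.c.X)\{b}))\{b} | -a-> u3
  u3 = (c.(rec X. b.b.(a.c.X)\{b}))\{b} | -c-> u4
  u4 = (rec X. b.b.(a.c.X)\{b})\{b} | (no moves)
Reachable graph of Q (6 states):
  v0 = rec X. c.b.(a.c.X)\{b} | -c-> v1
  v1 = b.(a.c.(rec X. c.b.(a.c.X)\{b}))\{b} | -b-> v2
  v2 = (a.c.(rec X. c.b.(a.c.X)\{b}))\{b} | -a-> v3
  v3 = (c.(rec X. c.b.(a.c.X)\{b}))\{b} | -c-> v4
  v4 = (rec X. c.b.(a.c.X)\{b})\{b} | -c-> v5
  v5 = (b.(a.c.(rec X. c.b.(a.c.X)\{b}))\{b})\{b} | (no moves)
Trace ⟨b⟩ through P, begin at {u0}:
  [1] b ⇒ {u1}
  P completes σ.
Trace ⟨b⟩ through Q, begin at {v0}:
  [1] b ⇒ no successor for Q

b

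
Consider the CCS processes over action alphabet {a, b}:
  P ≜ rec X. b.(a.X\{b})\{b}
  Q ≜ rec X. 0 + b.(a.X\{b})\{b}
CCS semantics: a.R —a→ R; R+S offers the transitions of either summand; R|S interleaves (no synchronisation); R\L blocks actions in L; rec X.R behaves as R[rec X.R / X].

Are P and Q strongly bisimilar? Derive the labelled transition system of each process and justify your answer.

P's transition system — 3 states:
  m0 = rec X. b.(a.X\{b})\{b} :: ··b··> m1
  m1 = (a.(rec X. b.(a.X\{b})\{b})\{b})\{b} :: ··a··> m2
  m2 = (rec X. b.(a.X\{b})\{b})\{b}\{b} :: (no moves)
Q's transition system — 3 states:
  n0 = rec X. 0 + b.(a.X\{b})\{b} :: ··b··> n1
  n1 = (a.(rec X. 0 + b.(a.X\{b})\{b})\{b})\{b} :: ··a··> n2
  n2 = (rec X. 0 + b.(a.X\{b})\{b})\{b}\{b} :: (no moves)
Bisimilarity quotient blocks:
  B0 = {m0, n0}
  B1 = {m1, n1}
  B2 = {m2, n2}
m0 ∈ B0, n0 ∈ B0 → same block

P ~ Q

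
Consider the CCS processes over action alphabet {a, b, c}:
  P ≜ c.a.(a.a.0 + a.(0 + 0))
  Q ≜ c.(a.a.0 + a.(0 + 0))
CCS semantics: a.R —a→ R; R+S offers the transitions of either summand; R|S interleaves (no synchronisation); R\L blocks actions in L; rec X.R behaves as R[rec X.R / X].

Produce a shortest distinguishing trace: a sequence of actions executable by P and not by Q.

caaa

LTS(P): 6 reachable states
  s0 = c.a.(a.a.0 + a.(0 + 0)) | —c→ s1
  s1 = a.(a.a.0 + a.(0 + 0)) | —a→ s2
  s2 = a.a.0 + a.(0 + 0) | —a→ s3, —a→ s4
  s3 = 0 + 0 | stopped
  s4 = a.0 | —a→ s5
  s5 = 0 | stopped
LTS(Q): 5 reachable states
  t0 = c.(a.a.0 + a.(0 + 0)) | —c→ t1
  t1 = a.a.0 + a.(0 + 0) | —a→ t2, —a→ t3
  t2 = 0 + 0 | stopped
  t3 = a.0 | —a→ t4
  t4 = 0 | stopped
Executing caaa from P (initial set {s0}):
  [1] c ⇒ {s1}
  [2] a ⇒ {s2}
  [3] a ⇒ {s3, s4}
  [4] a ⇒ {s5}
  P completes σ.
Executing caaa from Q (initial set {t0}):
  [1] c ⇒ {t1}
  [2] a ⇒ {t2, t3}
  [3] a ⇒ {t4}
  [4] a ⇒ ∅  — Q cannot continue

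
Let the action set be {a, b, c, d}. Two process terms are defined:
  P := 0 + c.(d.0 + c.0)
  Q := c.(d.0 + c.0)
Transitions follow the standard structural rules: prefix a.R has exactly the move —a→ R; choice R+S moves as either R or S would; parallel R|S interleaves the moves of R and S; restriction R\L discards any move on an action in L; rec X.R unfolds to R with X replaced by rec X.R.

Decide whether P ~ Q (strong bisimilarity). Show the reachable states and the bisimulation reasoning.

LTS(P): 3 reachable states
  u0 = 0 + c.(d.0 + c.0) :: --c--▸ u1
  u1 = d.0 + c.0 :: --c--▸ u2, --d--▸ u2
  u2 = 0 :: stopped
LTS(Q): 3 reachable states
  v0 = c.(d.0 + c.0) :: --c--▸ v1
  v1 = d.0 + c.0 :: --c--▸ v2, --d--▸ v2
  v2 = 0 :: stopped
Partition-refinement fixed point:
  B0 = {u0, v0}
  B1 = {u1, v1}
  B2 = {u2, v2}
u0 ∈ B0, v0 ∈ B0 → same block

bisimilar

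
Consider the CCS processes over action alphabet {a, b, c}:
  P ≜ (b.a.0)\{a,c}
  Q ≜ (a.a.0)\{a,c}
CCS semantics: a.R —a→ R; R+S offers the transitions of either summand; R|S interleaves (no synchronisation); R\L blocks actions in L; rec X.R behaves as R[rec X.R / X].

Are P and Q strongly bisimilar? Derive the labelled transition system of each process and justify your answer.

P ≁ Q

LTS(P): 2 reachable states
  m0 = (b.a.0)\{a,c} has moves =b=> m1
  m1 = (a.0)\{a,c} has moves stopped
LTS(Q): 1 reachable states
  n0 = (a.a.0)\{a,c} has moves stopped
Partition-refinement fixed point:
  B0 = {m0}
  B1 = {m1, n0}
m0 ∈ B0, n0 ∈ B1 → different blocks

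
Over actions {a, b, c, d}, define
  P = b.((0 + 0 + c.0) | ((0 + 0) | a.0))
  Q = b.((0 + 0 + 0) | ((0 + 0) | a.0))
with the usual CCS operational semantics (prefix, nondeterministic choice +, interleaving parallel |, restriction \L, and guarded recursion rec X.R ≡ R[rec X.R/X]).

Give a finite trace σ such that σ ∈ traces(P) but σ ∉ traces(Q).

bc

P's transition system — 5 states:
  m0 = b.((0 + 0 + c.0) | ((0 + 0) | a.0)) has moves =b=> m1
  m1 = (0 + 0 + c.0) | ((0 + 0) | a.0) has moves =a=> m2, =c=> m3
  m2 = (0 + 0 + c.0) | ((0 + 0) | 0) has moves =c=> m4
  m3 = 0 | ((0 + 0) | a.0) has moves =a=> m4
  m4 = 0 | ((0 + 0) | 0) has moves stopped
Q's transition system — 3 states:
  n0 = b.((0 + 0 + 0) | ((0 + 0) | a.0)) has moves =b=> n1
  n1 = (0 + 0 + 0) | ((0 + 0) | a.0) has moves =a=> n2
  n2 = (0 + 0 + 0) | ((0 + 0) | 0) has moves stopped
Trace ⟨bc⟩ through P, begin at {m0}:
  [1] b ⇒ {m1}
  [2] c ⇒ {m3}
  P completes σ.
Trace ⟨bc⟩ through Q, begin at {n0}:
  [1] b ⇒ {n1}
  [2] c ⇒ ∅ (Q stuck)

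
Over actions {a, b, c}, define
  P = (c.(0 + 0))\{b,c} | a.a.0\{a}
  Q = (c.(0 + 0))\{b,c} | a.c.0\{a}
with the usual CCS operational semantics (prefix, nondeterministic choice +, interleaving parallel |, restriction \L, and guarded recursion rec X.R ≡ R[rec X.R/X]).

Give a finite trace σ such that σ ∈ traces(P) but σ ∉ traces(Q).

P's transition system — 3 states:
  p0 = (c.(0 + 0))\{b,c} | a.a.0\{a} → —a→ p1
  p1 = (c.(0 + 0))\{b,c} | a.0\{a} → —a→ p2
  p2 = (c.(0 + 0))\{b,c} | 0\{a} → stopped
Q's transition system — 3 states:
  q0 = (c.(0 + 0))\{b,c} | a.c.0\{a} → —a→ q1
  q1 = (c.(0 + 0))\{b,c} | c.0\{a} → —c→ q2
  q2 = (c.(0 + 0))\{b,c} | 0\{a} → stopped
Executing aa from P (initial set {p0}):
  after a @ step 1: {p1}
  after a @ step 2: {p2}
  P completes σ.
Executing aa from Q (initial set {q0}):
  after a @ step 1: {q1}
  after a @ step 2: ∅ (Q stuck)

aa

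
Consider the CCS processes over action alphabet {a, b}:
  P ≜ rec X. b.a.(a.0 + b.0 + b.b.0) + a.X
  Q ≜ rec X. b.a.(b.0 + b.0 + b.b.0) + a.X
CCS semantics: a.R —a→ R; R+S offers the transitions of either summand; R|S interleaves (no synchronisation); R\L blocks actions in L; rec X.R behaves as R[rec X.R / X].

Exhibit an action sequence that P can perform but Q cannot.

baa

LTS(P): 5 reachable states
  m0 = rec X. b.a.(a.0 + b.0 + b.b.0) + a.X | —a→ m0, —b→ m1
  m1 = a.(a.0 + b.0 + b.b.0) | —a→ m2
  m2 = a.0 + b.0 + b.b.0 | —a→ m3, —b→ m3, —b→ m4
  m3 = 0 | ·
  m4 = b.0 | —b→ m3
LTS(Q): 5 reachable states
  n0 = rec X. b.a.(b.0 + b.0 + b.b.0) + a.X | —a→ n0, —b→ n1
  n1 = a.(b.0 + b.0 + b.b.0) | —a→ n2
  n2 = b.0 + b.0 + b.b.0 | —b→ n3, —b→ n4
  n3 = 0 | ·
  n4 = b.0 | —b→ n3
Run σ = ⟨baa⟩ on P: start {m0}
  after b @ step 1: {m1}
  after a @ step 2: {m2}
  after a @ step 3: {m3}
  — P admits the full trace.
Run σ = ⟨baa⟩ on Q: start {n0}
  after b @ step 1: {n1}
  after a @ step 2: {n2}
  after a @ step 3: ∅  — Q cannot continue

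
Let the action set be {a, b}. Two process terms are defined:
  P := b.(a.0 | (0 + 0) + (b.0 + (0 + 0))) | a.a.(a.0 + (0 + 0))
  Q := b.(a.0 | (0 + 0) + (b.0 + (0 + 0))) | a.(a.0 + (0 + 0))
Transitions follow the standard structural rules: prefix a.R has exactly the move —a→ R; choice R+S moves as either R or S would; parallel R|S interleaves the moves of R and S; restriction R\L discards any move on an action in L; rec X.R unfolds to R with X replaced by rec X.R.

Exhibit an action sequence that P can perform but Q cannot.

P's transition system — 16 states:
  p0 = b.(a.0 | (0 + 0) + (b.0 + (0 + 0))) | a.a.(a.0 + (0 + 0)) | -a-> p1, -b-> p2
  p1 = b.(a.0 | (0 + 0) + (b.0 + (0 + 0))) | a.(a.0 + (0 + 0)) | -a-> p3, -b-> p4
  p2 = (a.0 | (0 + 0) + (b.0 + (0 + 0))) | a.a.(a.0 + (0 + 0)) | -a-> p4, -a-> p5, -b-> p6
  p3 = b.(a.0 | (0 + 0) + (b.0 + (0 + 0))) | (a.0 + (0 + 0)) | -a-> p7, -b-> p8
  p4 = (a.0 | (0 + 0) + (b.0 + (0 + 0))) | a.(a.0 + (0 + 0)) | -a-> p8, -a-> p9, -b-> p10
  p5 = 0 | (0 + 0) | a.a.(a.0 + (0 + 0)) | -a-> p9
  p6 = 0 | a.a.(a.0 + (0 + 0)) | -a-> p10
  p7 = b.(a.0 | (0 + 0) + (b.0 + (0 + 0))) | 0 | -b-> p11
  p8 = (a.0 | (0 + 0) + (b.0 + (0 + 0))) | (a.0 + (0 + 0)) | -a-> p11, -a-> p12, -b-> p13
  p9 = 0 | (0 + 0) | a.(a.0 + (0 + 0)) | -a-> p12
  p10 = 0 | a.(a.0 + (0 + 0)) | -a-> p13
  p11 = (a.0 | (0 + 0) + (b.0 + (0 + 0))) | 0 | -a-> p14, -b-> p15
  p12 = 0 | (0 + 0) | (a.0 + (0 + 0)) | -a-> p14
  p13 = 0 | (a.0 + (0 + 0)) | -a-> p15
  p14 = 0 | (0 + 0) | 0 | deadlocked
  p15 = 0 | 0 | deadlocked
Q's transition system — 12 states:
  q0 = b.(a.0 | (0 + 0) + (b.0 + (0 + 0))) | a.(a.0 + (0 + 0)) | -a-> q1, -b-> q2
  q1 = b.(a.0 | (0 + 0) + (b.0 + (0 + 0))) | (a.0 + (0 + 0)) | -a-> q3, -b-> q4
  q2 = (a.0 | (0 + 0) + (b.0 + (0 + 0))) | a.(a.0 + (0 + 0)) | -a-> q4, -a-> q5, -b-> q6
  q3 = b.(a.0 | (0 + 0) + (b.0 + (0 + 0))) | 0 | -b-> q7
  q4 = (a.0 | (0 + 0) + (b.0 + (0 + 0))) | (a.0 + (0 + 0)) | -a-> q7, -a-> q8, -b-> q9
  q5 = 0 | (0 + 0) | a.(a.0 + (0 + 0)) | -a-> q8
  q6 = 0 | a.(a.0 + (0 + 0)) | -a-> q9
  q7 = (a.0 | (0 + 0) + (b.0 + (0 + 0))) | 0 | -a-> q10, -b-> q11
  q8 = 0 | (0 + 0) | (a.0 + (0 + 0)) | -a-> q10
  q9 = 0 | (a.0 + (0 + 0)) | -a-> q11
  q10 = 0 | (0 + 0) | 0 | deadlocked
  q11 = 0 | 0 | deadlocked
Trace ⟨aaa⟩ through P, begin at {p0}:
  [1] a ⇒ {p1}
  [2] a ⇒ {p3}
  [3] a ⇒ {p7}
  — P admits the full trace.
Trace ⟨aaa⟩ through Q, begin at {q0}:
  [1] a ⇒ {q1}
  [2] a ⇒ {q3}
  [3] a ⇒ ∅  — Q cannot continue

aaa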